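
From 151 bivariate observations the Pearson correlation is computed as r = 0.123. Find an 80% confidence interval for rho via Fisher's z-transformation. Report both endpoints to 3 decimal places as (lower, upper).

z_r = atanh(0.123) = 0.123626;  SE = 1/√(n−3) = 1/√148 = 0.082199
z-limits: 0.123626 ± 1.282·0.082199 = 0.123626 ± 0.105379 = [0.018247, 0.229005]
ρ-limits: (tanh 0.018247, tanh 0.229005) = (0.018, 0.225)

(0.018, 0.225)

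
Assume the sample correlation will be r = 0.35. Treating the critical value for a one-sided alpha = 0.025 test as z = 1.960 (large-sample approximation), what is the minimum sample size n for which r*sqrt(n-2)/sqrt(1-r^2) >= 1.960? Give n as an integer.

30

Need r·√(n−2)/√(1−r²) ≥ 1.960
√(n−2) ≥ 1.960·√(1−0.1225) / 0.35 = 1.960·0.936750 / 0.35 = 5.2458
n−2 ≥ 27.5184  ⇒  n ≥ 29.5184
Smallest integer n = 30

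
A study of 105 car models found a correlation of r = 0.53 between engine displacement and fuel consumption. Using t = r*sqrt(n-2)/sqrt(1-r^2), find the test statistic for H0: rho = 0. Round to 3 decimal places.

6.343

t = r·√(n−2) / √(1−r²) with r = 0.53, n = 105
  = 0.53·√103 / √(1 − 0.2809)
  = 0.53·10.148892 / 0.847998
  = 5.378913 / 0.847998 = 6.343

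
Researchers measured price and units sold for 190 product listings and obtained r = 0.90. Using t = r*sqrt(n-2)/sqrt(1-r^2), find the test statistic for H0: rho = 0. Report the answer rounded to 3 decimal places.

1 − r² = 1 − 0.8100 = 0.1900;  √(1−r²) = 0.435890
√(n−2) = √188 = 13.711309
t = r·√(n−2)/√(1−r²) = 0.90 · 13.711309 / 0.435890 = 28.310

28.310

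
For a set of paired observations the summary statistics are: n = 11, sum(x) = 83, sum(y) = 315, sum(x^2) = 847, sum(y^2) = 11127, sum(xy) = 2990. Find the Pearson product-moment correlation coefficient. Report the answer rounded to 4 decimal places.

0.8992

S_xy = nΣxy − ΣxΣy = 11·2990 − 83·315 = 32890 − 26145 = 6745
S_xx = nΣx² − (Σx)² = 11·847 − 83² = 9317 − 6889 = 2428
S_yy = nΣy² − (Σy)² = 11·11127 − 315² = 122397 − 99225 = 23172
r = S_xy / √(S_xx·S_yy) = 6745 / √(2428·23172) = 6745 / √56261616 = 6745 / 7500.7744 = 0.8992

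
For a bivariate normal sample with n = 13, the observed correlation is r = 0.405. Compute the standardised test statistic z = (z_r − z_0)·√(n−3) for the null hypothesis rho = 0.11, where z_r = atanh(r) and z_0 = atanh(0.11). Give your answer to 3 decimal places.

1.009

z_r = atanh(0.405) = 0.429616,  z_0 = atanh(0.11) = 0.110447
SE = 1/√(n−3) = 1/√10 = 0.316228
z = (z_r − z_0)/SE = (0.429616 − 0.110447) / 0.316228 = 0.319169 / 0.316228 = 1.009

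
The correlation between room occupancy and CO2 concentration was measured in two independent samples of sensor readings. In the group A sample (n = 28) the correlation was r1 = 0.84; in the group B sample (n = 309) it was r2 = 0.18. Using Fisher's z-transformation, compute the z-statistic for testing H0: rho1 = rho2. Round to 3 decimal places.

Fisher z-transforms: z1 = atanh(0.84) = 1.221174, z2 = atanh(0.18) = 0.181983; difference d = 1.039191
Var(d) = 1/25 + 1/306 = 0.0400000 + 0.0032680 = 0.0432680
z = d/√Var(d) = 1.039191 / √0.0432680 = 1.039191 / 0.208010 = 4.996

4.996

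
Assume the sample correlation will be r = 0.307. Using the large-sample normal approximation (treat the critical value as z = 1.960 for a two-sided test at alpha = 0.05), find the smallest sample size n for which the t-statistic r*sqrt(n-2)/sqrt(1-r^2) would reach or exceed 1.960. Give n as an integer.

39

Need r·√(n−2)/√(1−r²) ≥ 1.960
√(n−2) ≥ 1.960·√(1−0.094249) / 0.307 = 1.960·0.951710 / 0.307 = 6.0761
n−2 ≥ 36.9190  ⇒  n ≥ 38.9190
Smallest integer n = 39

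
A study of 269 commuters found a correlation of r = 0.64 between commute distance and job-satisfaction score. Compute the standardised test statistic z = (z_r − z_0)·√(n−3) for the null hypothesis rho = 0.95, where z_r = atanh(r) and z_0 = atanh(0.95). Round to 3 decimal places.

z_r = atanh(0.64) = 0.758174,  z_0 = atanh(0.95) = 1.831781
SE = 1/√(n−3) = 1/√266 = 0.061314
z = (z_r − z_0)/SE = (0.758174 − 1.831781) / 0.061314 = -1.073607 / 0.061314 = -17.510

-17.510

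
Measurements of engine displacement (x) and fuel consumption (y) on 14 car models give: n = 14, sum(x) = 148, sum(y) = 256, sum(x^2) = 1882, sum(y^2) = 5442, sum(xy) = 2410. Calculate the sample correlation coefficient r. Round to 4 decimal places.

-0.6029

Numerator: nΣxy − (Σx)(Σy) = 14·2410 − (148)(256) = -4148
Denominator: √[(nΣx²−(Σx)²)(nΣy²−(Σy)²)]
  nΣx²−(Σx)² = 14·1882 − 21904 = 4444;  nΣy²−(Σy)² = 14·5442 − 65536 = 10652
  √(4444·10652) = √47337488 = 6880.2244
r = -4148 / 6880.2244 = -0.6029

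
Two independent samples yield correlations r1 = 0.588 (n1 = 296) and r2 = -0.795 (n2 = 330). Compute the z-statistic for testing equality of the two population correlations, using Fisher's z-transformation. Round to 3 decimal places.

z1 = atanh(0.588) = 0.674604,  z2 = atanh(-0.795) = -1.084875
SE = √(1/(n1−3) + 1/(n2−3)) = √(1/293 + 1/327) = √(0.0034130 + 0.0030581) = √0.0064711 = 0.080443
z = (z1 − z2)/SE = (0.674604 − (-1.084875)) / 0.080443 = 1.759479 / 0.080443 = 21.872

21.872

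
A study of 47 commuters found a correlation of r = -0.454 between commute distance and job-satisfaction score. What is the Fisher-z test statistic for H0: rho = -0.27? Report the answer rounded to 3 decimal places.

Fisher z: atanh(-0.454) = -0.489727, atanh(-0.27) = -0.276864
z = (z_r − z_0)·√(n−3) = (-0.489727 − (-0.276864))·√44 = -0.212863 · 6.633250 = -1.412

-1.412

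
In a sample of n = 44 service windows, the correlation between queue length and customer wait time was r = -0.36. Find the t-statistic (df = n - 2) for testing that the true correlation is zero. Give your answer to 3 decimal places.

-2.501

1 − r² = 1 − 0.1296 = 0.8704;  √(1−r²) = 0.932952
√(n−2) = √42 = 6.480741
t = r·√(n−2)/√(1−r²) = -0.36 · 6.480741 / 0.932952 = -2.501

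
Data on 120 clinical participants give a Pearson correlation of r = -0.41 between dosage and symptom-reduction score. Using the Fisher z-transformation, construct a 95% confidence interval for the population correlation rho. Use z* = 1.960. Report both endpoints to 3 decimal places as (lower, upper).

(-0.549, -0.249)

z_r = atanh(-0.41) = -0.435611;  SE = 1/√(n−3) = 1/√117 = 0.092450
z-limits: -0.435611 ± 1.960·0.092450 = -0.435611 ± 0.181202 = [-0.616813, -0.254409]
ρ-limits: (tanh -0.616813, tanh -0.254409) = (-0.549, -0.249)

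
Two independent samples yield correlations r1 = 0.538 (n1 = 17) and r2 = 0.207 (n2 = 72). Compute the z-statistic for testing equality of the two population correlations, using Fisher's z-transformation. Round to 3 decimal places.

1.335

Fisher z-transforms: z1 = atanh(0.538) = 0.601337, z2 = atanh(0.207) = 0.210035; difference d = 0.391302
Var(d) = 1/14 + 1/69 = 0.0714286 + 0.0144928 = 0.0859214
z = d/√Var(d) = 0.391302 / √0.0859214 = 0.391302 / 0.293124 = 1.335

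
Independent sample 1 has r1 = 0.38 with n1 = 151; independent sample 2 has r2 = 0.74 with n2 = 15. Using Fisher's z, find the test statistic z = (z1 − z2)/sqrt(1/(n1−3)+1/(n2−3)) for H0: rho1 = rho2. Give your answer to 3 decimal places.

Fisher z-transforms: z1 = atanh(0.38) = 0.400060, z2 = atanh(0.74) = 0.950479; difference d = -0.550419
Var(d) = 1/148 + 1/12 = 0.0067568 + 0.0833333 = 0.0900901
z = d/√Var(d) = -0.550419 / √0.0900901 = -0.550419 / 0.300150 = -1.834

-1.834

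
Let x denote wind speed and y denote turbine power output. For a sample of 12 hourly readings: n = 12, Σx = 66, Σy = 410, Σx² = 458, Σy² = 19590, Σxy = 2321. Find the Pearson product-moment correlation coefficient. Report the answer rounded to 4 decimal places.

Numerator: nΣxy − (Σx)(Σy) = 12·2321 − (66)(410) = 792
Denominator: √[(nΣx²−(Σx)²)(nΣy²−(Σy)²)]
  nΣx²−(Σx)² = 12·458 − 4356 = 1140;  nΣy²−(Σy)² = 12·19590 − 168100 = 66980
  √(1140·66980) = √76357200 = 8738.2607
r = 792 / 8738.2607 = 0.0906

0.0906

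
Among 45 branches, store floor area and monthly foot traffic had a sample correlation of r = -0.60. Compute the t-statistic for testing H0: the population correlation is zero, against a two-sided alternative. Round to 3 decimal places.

1 − r² = 1 − 0.3600 = 0.6400;  √(1−r²) = 0.800000
√(n−2) = √43 = 6.557439
t = r·√(n−2)/√(1−r²) = -0.60 · 6.557439 / 0.800000 = -4.918

-4.918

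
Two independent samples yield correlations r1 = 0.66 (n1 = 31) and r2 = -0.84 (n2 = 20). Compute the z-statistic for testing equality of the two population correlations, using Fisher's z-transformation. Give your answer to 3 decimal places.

Fisher z-transforms: z1 = atanh(0.66) = 0.792814, z2 = atanh(-0.84) = -1.221174; difference d = 2.013988
Var(d) = 1/28 + 1/17 = 0.0357143 + 0.0588235 = 0.0945378
z = d/√Var(d) = 2.013988 / √0.0945378 = 2.013988 / 0.307470 = 6.550

6.550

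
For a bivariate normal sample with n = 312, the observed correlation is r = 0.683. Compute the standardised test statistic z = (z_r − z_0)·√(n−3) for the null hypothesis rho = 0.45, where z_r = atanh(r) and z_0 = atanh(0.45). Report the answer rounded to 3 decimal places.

6.153

Fisher z: atanh(0.683) = 0.834716, atanh(0.45) = 0.484700
z = (z_r − z_0)·√(n−3) = (0.834716 − 0.484700)·√309 = 0.350016 · 17.578396 = 6.153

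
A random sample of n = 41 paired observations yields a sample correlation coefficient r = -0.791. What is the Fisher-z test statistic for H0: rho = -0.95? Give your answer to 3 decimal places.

z_r = atanh(-0.791) = -1.074098,  z_0 = atanh(-0.95) = -1.831781
SE = 1/√(n−3) = 1/√38 = 0.162221
z = (z_r − z_0)/SE = (-1.074098 − (-1.831781)) / 0.162221 = 0.757683 / 0.162221 = 4.671

4.671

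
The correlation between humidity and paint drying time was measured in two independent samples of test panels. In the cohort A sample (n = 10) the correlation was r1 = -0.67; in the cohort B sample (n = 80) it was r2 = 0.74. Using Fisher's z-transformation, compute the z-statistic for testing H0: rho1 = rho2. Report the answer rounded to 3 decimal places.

-4.461

z1 = atanh(-0.67) = -0.810743,  z2 = atanh(0.74) = 0.950479
SE = √(1/(n1−3) + 1/(n2−3)) = √(1/7 + 1/77) = √(0.1428571 + 0.0129870) = √0.1558441 = 0.394771
z = (z1 − z2)/SE = (-0.810743 − 0.950479) / 0.394771 = -1.761222 / 0.394771 = -4.461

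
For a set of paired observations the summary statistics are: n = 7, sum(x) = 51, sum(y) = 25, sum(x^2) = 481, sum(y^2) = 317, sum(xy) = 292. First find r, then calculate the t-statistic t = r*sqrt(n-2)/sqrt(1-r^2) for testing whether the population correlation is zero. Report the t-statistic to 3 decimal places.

2.167

Numerator: nΣxy − (Σx)(Σy) = 7·292 − (51)(25) = 769
Denominator: √[(nΣx²−(Σx)²)(nΣy²−(Σy)²)]
  nΣx²−(Σx)² = 7·481 − 2601 = 766;  nΣy²−(Σy)² = 7·317 − 625 = 1594
  √(766·1594) = √1221004 = 1104.9905
r = 769 / 1104.9905 = 0.6959
t = r·√(n−2)/√(1−r²) = 0.6959·√5 / √(1−0.484277) = 1.556080 / 0.718139 = 2.167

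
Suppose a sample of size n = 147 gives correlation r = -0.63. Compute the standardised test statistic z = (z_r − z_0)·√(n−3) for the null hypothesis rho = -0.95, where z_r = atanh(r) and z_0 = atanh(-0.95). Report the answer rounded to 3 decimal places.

Fisher z: atanh(-0.63) = -0.741416, atanh(-0.95) = -1.831781
z = (z_r − z_0)·√(n−3) = (-0.741416 − (-1.831781))·√144 = 1.090365 · 12.000000 = 13.084

13.084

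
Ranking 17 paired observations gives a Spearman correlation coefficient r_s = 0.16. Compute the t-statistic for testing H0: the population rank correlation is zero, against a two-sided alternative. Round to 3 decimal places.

0.628

1 − r_s² = 1 − 0.0256 = 0.9744;  √(1−r_s²) = 0.987117
√(n−2) = √15 = 3.872983
t = r_s·√(n−2)/√(1−r_s²) = 0.16 · 3.872983 / 0.987117 = 0.628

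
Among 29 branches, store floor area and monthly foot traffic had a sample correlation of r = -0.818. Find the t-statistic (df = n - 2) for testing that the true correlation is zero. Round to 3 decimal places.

-7.389

1 − r² = 1 − 0.669124 = 0.330876;  √(1−r²) = 0.575218
√(n−2) = √27 = 5.196152
t = r·√(n−2)/√(1−r²) = -0.818 · 5.196152 / 0.575218 = -7.389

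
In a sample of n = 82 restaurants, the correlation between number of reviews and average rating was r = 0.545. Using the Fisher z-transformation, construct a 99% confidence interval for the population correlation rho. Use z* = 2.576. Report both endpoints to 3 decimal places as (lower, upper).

z_r = atanh(0.545) = 0.611241;  SE = 1/√(n−3) = 1/√79 = 0.112509
z-limits: 0.611241 ± 2.576·0.112509 = 0.611241 ± 0.289823 = [0.321418, 0.901064]
ρ-limits: (tanh 0.321418, tanh 0.901064) = (0.311, 0.717)

(0.311, 0.717)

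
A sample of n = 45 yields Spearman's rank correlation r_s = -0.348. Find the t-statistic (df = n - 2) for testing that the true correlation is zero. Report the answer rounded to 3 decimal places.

-2.434

t = r_s·√(n−2) / √(1−r_s²) with r_s = -0.348, n = 45
  = -0.348·√43 / √(1 − 0.121104)
  = -0.348·6.557439 / 0.937495
  = -2.281989 / 0.937495 = -2.434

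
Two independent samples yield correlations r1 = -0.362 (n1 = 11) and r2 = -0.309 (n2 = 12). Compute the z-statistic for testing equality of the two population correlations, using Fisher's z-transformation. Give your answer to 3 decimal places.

Fisher z-transforms: z1 = atanh(-0.362) = -0.379186, z2 = atanh(-0.309) = -0.319439; difference d = -0.059747
Var(d) = 1/8 + 1/9 = 0.1250000 + 0.1111111 = 0.2361111
z = d/√Var(d) = -0.059747 / √0.2361111 = -0.059747 / 0.485913 = -0.123

-0.123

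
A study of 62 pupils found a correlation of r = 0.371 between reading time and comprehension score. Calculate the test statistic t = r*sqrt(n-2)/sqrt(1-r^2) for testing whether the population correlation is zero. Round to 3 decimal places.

t = r·√(n−2) / √(1−r²) with r = 0.371, n = 62
  = 0.371·√60 / √(1 − 0.137641)
  = 0.371·7.745967 / 0.928633
  = 2.873754 / 0.928633 = 3.095

3.095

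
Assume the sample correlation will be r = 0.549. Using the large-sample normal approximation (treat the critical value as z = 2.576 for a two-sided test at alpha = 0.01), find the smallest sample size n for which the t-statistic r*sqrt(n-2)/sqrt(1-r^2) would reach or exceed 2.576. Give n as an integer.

18

Need r·√(n−2)/√(1−r²) ≥ 2.576
√(n−2) ≥ 2.576·√(1−0.301401) / 0.549 = 2.576·0.835822 / 0.549 = 3.9218
n−2 ≥ 15.3805  ⇒  n ≥ 17.3805
Smallest integer n = 18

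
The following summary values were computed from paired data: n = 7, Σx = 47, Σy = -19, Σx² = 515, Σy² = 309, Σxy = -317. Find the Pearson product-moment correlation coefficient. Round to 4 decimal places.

-0.8360

Numerator: nΣxy − (Σx)(Σy) = 7·(-317) − (47)(-19) = -1326
Denominator: √[(nΣx²−(Σx)²)(nΣy²−(Σy)²)]
  nΣx²−(Σx)² = 7·515 − 2209 = 1396;  nΣy²−(Σy)² = 7·309 − 361 = 1802
  √(1396·1802) = √2515592 = 1586.0618
r = -1326 / 1586.0618 = -0.8360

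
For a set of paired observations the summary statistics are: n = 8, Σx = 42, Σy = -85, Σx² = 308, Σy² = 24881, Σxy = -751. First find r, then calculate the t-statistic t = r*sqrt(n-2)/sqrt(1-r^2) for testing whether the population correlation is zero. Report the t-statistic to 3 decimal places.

-0.527

Numerator: nΣxy − (Σx)(Σy) = 8·(-751) − (42)(-85) = -2438
Denominator: √[(nΣx²−(Σx)²)(nΣy²−(Σy)²)]
  nΣx²−(Σx)² = 8·308 − 1764 = 700;  nΣy²−(Σy)² = 8·24881 − 7225 = 191823
  √(700·191823) = √134276100 = 11587.7565
r = -2438 / 11587.7565 = -0.2104
t = r·√(n−2)/√(1−r²) = -0.2104·√6 / √(1−0.044268) = -0.515373 / 0.977615 = -0.527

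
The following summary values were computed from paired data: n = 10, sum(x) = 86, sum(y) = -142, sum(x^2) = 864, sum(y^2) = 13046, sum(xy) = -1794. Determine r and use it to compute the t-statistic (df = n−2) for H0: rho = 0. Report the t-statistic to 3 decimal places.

-1.586

Numerator: nΣxy − (Σx)(Σy) = 10·(-1794) − (86)(-142) = -5728
Denominator: √[(nΣx²−(Σx)²)(nΣy²−(Σy)²)]
  nΣx²−(Σx)² = 10·864 − 7396 = 1244;  nΣy²−(Σy)² = 10·13046 − 20164 = 110296
  √(1244·110296) = √137208224 = 11713.5914
r = -5728 / 11713.5914 = -0.4890
t = r·√(n−2)/√(1−r²) = -0.4890·√8 / √(1−0.239121) = -1.383101 / 0.872284 = -1.586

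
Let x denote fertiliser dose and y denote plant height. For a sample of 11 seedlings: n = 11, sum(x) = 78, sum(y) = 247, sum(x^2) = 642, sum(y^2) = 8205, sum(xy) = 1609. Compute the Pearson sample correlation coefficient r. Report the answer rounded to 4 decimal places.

S_xy = nΣxy − ΣxΣy = 11·1609 − 78·247 = 17699 − 19266 = -1567
S_xx = nΣx² − (Σx)² = 11·642 − 78² = 7062 − 6084 = 978
S_yy = nΣy² − (Σy)² = 11·8205 − 247² = 90255 − 61009 = 29246
r = S_xy / √(S_xx·S_yy) = -1567 / √(978·29246) = -1567 / √28602588 = -1567 / 5348.1387 = -0.2930

-0.2930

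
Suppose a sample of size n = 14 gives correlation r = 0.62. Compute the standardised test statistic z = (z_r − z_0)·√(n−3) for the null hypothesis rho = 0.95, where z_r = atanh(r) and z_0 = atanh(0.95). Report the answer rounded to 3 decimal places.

-3.671

Fisher z: atanh(0.62) = 0.725005, atanh(0.95) = 1.831781
z = (z_r − z_0)·√(n−3) = (0.725005 − 1.831781)·√11 = -1.106776 · 3.316625 = -3.671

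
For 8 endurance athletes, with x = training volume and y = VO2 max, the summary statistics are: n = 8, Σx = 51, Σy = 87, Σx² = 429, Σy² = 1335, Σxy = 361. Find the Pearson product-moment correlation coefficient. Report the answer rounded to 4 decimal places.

-0.9634

S_xy = nΣxy − ΣxΣy = 8·361 − 51·87 = 2888 − 4437 = -1549
S_xx = nΣx² − (Σx)² = 8·429 − 51² = 3432 − 2601 = 831
S_yy = nΣy² − (Σy)² = 8·1335 − 87² = 10680 − 7569 = 3111
r = S_xy / √(S_xx·S_yy) = -1549 / √(831·3111) = -1549 / √2585241 = -1549 / 1607.8685 = -0.9634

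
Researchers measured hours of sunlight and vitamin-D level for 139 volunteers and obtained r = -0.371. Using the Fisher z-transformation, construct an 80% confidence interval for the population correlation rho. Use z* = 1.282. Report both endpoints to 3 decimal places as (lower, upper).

(-0.462, -0.273)

z_r = atanh(-0.371) = -0.389582;  SE = 1/√(n−3) = 1/√136 = 0.085749
z-limits: -0.389582 ± 1.282·0.085749 = -0.389582 ± 0.109930 = [-0.499512, -0.279652]
ρ-limits: (tanh -0.499512, tanh -0.279652) = (-0.462, -0.273)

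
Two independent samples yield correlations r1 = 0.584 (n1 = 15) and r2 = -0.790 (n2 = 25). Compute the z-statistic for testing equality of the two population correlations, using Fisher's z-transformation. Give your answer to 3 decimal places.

Fisher z-transforms: z1 = atanh(0.584) = 0.668512, z2 = atanh(-0.790) = -1.071432; difference d = 1.739944
Var(d) = 1/12 + 1/22 = 0.0833333 + 0.0454545 = 0.1287878
z = d/√Var(d) = 1.739944 / √0.1287878 = 1.739944 / 0.358870 = 4.848

4.848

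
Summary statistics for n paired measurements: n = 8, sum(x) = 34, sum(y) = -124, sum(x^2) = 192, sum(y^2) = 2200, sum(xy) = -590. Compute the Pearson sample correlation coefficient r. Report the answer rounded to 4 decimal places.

-0.5482

S_xy = nΣxy − ΣxΣy = 8·(-590) − 34·(-124) = -4720 − (-4216) = -504
S_xx = nΣx² − (Σx)² = 8·192 − 34² = 1536 − 1156 = 380
S_yy = nΣy² − (Σy)² = 8·2200 − (-124)² = 17600 − 15376 = 2224
r = S_xy / √(S_xx·S_yy) = -504 / √(380·2224) = -504 / √845120 = -504 / 919.3041 = -0.5482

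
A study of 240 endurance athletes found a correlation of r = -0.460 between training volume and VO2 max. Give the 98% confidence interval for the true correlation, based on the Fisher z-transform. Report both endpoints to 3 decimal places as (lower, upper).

(-0.571, -0.333)

Fisher z: z_r = atanh(r) = ½·ln((1+(-0.460))/(1−(-0.460))) = -0.497311
SE(z) = 1/√(n−3) = 1/√237 = 0.064957
98% ⇒ z* = 2.326; margin = 2.326·0.064957 = 0.151090
CI on z-scale: (-0.648401, -0.346221)
Back-transform: tanh(-0.648401) = -0.570593, tanh(-0.346221) = -0.333020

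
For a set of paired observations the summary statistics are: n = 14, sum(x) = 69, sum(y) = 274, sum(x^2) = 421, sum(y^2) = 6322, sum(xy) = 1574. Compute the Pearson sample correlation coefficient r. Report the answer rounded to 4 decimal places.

Numerator: nΣxy − (Σx)(Σy) = 14·1574 − (69)(274) = 3130
Denominator: √[(nΣx²−(Σx)²)(nΣy²−(Σy)²)]
  nΣx²−(Σx)² = 14·421 − 4761 = 1133;  nΣy²−(Σy)² = 14·6322 − 75076 = 13432
  √(1133·13432) = √15218456 = 3901.0840
r = 3130 / 3901.0840 = 0.8023

0.8023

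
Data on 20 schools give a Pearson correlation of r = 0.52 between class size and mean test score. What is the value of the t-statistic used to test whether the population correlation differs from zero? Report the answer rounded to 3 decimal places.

2.583

1 − r² = 1 − 0.2704 = 0.7296;  √(1−r²) = 0.854166
√(n−2) = √18 = 4.242641
t = r·√(n−2)/√(1−r²) = 0.52 · 4.242641 / 0.854166 = 2.583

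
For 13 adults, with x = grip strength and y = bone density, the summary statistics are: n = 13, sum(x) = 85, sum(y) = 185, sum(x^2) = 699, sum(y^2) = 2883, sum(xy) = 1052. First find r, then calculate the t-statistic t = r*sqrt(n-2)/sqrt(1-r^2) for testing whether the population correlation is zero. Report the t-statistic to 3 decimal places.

S_xy = nΣxy − ΣxΣy = 13·1052 − 85·185 = 13676 − 15725 = -2049
S_xx = nΣx² − (Σx)² = 13·699 − 85² = 9087 − 7225 = 1862
S_yy = nΣy² − (Σy)² = 13·2883 − 185² = 37479 − 34225 = 3254
r = S_xy / √(S_xx·S_yy) = -2049 / √(1862·3254) = -2049 / √6058948 = -2049 / 2461.4930 = -0.8324
t = r·√(n−2)/√(1−r²) = -0.8324·√11 / √(1−0.692890) = -2.760758 / 0.554175 = -4.982

-4.982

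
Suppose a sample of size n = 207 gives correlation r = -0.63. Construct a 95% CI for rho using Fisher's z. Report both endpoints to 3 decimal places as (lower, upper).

(-0.706, -0.540)

z_r = atanh(-0.63) = -0.741416;  SE = 1/√(n−3) = 1/√204 = 0.070014
z-limits: -0.741416 ± 1.960·0.070014 = -0.741416 ± 0.137227 = [-0.878643, -0.604189]
ρ-limits: (tanh -0.878643, tanh -0.604189) = (-0.706, -0.540)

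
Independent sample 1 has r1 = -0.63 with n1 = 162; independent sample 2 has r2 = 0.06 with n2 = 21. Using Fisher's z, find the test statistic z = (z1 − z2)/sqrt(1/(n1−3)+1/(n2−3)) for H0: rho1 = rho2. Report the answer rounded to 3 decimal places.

-3.223

Fisher z-transforms: z1 = atanh(-0.63) = -0.741416, z2 = atanh(0.06) = 0.060072; difference d = -0.801488
Var(d) = 1/159 + 1/18 = 0.0062893 + 0.0555556 = 0.0618449
z = d/√Var(d) = -0.801488 / √0.0618449 = -0.801488 / 0.248686 = -3.223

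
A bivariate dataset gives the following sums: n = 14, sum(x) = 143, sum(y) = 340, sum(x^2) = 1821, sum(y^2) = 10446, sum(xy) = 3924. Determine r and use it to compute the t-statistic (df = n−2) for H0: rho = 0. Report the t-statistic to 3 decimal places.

2.043

S_xy = nΣxy − ΣxΣy = 14·3924 − 143·340 = 54936 − 48620 = 6316
S_xx = nΣx² − (Σx)² = 14·1821 − 143² = 25494 − 20449 = 5045
S_yy = nΣy² − (Σy)² = 14·10446 − 340² = 146244 − 115600 = 30644
r = S_xy / √(S_xx·S_yy) = 6316 / √(5045·30644) = 6316 / √154598980 = 6316 / 12433.7838 = 0.5080
t = r·√(n−2)/√(1−r²) = 0.5080·√12 / √(1−0.258064) = 1.759764 / 0.861357 = 2.043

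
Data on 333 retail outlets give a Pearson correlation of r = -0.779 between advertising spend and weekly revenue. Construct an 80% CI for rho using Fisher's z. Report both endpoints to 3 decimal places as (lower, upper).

Fisher z: z_r = atanh(r) = ½·ln((1+(-0.779))/(1−(-0.779))) = -1.042822
SE(z) = 1/√(n−3) = 1/√330 = 0.055048
80% ⇒ z* = 1.282; margin = 1.282·0.055048 = 0.070572
CI on z-scale: (-1.113394, -0.972250)
Back-transform: tanh(-1.113394) = -0.805259, tanh(-0.972250) = -0.749691

(-0.805, -0.750)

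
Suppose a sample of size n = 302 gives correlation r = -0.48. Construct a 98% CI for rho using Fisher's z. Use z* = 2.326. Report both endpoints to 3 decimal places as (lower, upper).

(-0.577, -0.370)

Fisher z: z_r = atanh(r) = ½·ln((1+(-0.48))/(1−(-0.48))) = -0.522984
SE(z) = 1/√(n−3) = 1/√299 = 0.057831
98% ⇒ z* = 2.326; margin = 2.326·0.057831 = 0.134515
CI on z-scale: (-0.657499, -0.388469)
Back-transform: tanh(-0.657499) = -0.576697, tanh(-0.388469) = -0.370040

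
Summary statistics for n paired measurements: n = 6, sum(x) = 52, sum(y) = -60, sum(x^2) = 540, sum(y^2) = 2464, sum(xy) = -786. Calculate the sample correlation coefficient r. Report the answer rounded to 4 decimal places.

-0.6519

Numerator: nΣxy − (Σx)(Σy) = 6·(-786) − (52)(-60) = -1596
Denominator: √[(nΣx²−(Σx)²)(nΣy²−(Σy)²)]
  nΣx²−(Σx)² = 6·540 − 2704 = 536;  nΣy²−(Σy)² = 6·2464 − 3600 = 11184
  √(536·11184) = √5994624 = 2448.3921
r = -1596 / 2448.3921 = -0.6519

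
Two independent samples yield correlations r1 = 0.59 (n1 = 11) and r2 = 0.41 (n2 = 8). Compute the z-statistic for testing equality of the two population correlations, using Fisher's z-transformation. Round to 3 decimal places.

0.425

Fisher z-transforms: z1 = atanh(0.59) = 0.677666, z2 = atanh(0.41) = 0.435611; difference d = 0.242055
Var(d) = 1/8 + 1/5 = 0.1250000 + 0.2000000 = 0.3250000
z = d/√Var(d) = 0.242055 / √0.3250000 = 0.242055 / 0.570088 = 0.425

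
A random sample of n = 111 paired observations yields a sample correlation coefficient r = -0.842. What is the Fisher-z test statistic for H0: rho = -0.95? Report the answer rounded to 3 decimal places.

6.275

Fisher z: atanh(-0.842) = -1.228006, atanh(-0.95) = -1.831781
z = (z_r − z_0)·√(n−3) = (-1.228006 − (-1.831781))·√108 = 0.603775 · 10.392305 = 6.275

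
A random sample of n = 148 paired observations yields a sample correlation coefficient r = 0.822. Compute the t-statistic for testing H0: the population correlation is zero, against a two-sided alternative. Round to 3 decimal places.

17.441

1 − r² = 1 − 0.675684 = 0.324316;  √(1−r²) = 0.569487
√(n−2) = √146 = 12.083046
t = r·√(n−2)/√(1−r²) = 0.822 · 12.083046 / 0.569487 = 17.441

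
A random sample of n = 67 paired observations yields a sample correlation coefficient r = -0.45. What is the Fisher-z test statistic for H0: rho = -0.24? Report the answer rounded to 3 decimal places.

Fisher z: atanh(-0.45) = -0.484700, atanh(-0.24) = -0.244774
z = (z_r − z_0)·√(n−3) = (-0.484700 − (-0.244774))·√64 = -0.239926 · 8.000000 = -1.919

-1.919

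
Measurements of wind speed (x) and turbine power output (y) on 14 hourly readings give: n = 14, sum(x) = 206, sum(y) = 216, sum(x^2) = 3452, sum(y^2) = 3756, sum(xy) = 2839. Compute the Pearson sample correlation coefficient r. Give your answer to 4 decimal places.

Numerator: nΣxy − (Σx)(Σy) = 14·2839 − (206)(216) = -4750
Denominator: √[(nΣx²−(Σx)²)(nΣy²−(Σy)²)]
  nΣx²−(Σx)² = 14·3452 − 42436 = 5892;  nΣy²−(Σy)² = 14·3756 − 46656 = 5928
  √(5892·5928) = √34927776 = 5909.9726
r = -4750 / 5909.9726 = -0.8037

-0.8037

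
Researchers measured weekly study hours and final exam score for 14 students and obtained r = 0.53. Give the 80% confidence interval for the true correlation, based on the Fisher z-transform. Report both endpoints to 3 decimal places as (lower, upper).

Fisher z: z_r = atanh(r) = ½·ln((1+0.53)/(1−0.53)) = 0.590145
SE(z) = 1/√(n−3) = 1/√11 = 0.301511
80% ⇒ z* = 1.282; margin = 1.282·0.301511 = 0.386537
CI on z-scale: (0.203608, 0.976682)
Back-transform: tanh(0.203608) = 0.200840, tanh(0.976682) = 0.751626

(0.201, 0.752)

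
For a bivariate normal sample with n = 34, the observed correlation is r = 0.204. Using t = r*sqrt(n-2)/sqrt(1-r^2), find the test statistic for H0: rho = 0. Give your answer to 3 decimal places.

1 − r² = 1 − 0.041616 = 0.958384;  √(1−r²) = 0.978971
√(n−2) = √32 = 5.656854
t = r·√(n−2)/√(1−r²) = 0.204 · 5.656854 / 0.978971 = 1.179

1.179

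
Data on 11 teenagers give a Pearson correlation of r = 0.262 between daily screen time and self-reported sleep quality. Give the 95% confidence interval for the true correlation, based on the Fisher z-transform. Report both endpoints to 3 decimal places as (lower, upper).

(-0.401, 0.745)

Fisher z: z_r = atanh(r) = ½·ln((1+0.262)/(1−0.262)) = 0.268255
SE(z) = 1/√(n−3) = 1/√8 = 0.353553
95% ⇒ z* = 1.960; margin = 1.960·0.353553 = 0.692964
CI on z-scale: (-0.424709, 0.961219)
Back-transform: tanh(-0.424709) = -0.400890, tanh(0.961219) = 0.744820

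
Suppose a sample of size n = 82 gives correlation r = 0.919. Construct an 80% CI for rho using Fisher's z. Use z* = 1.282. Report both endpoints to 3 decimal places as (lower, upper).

z_r = atanh(0.919) = 1.582555;  SE = 1/√(n−3) = 1/√79 = 0.112509
z-limits: 1.582555 ± 1.282·0.112509 = 1.582555 ± 0.144237 = [1.438318, 1.726792]
ρ-limits: (tanh 1.438318, tanh 1.726792) = (0.893, 0.939)

(0.893, 0.939)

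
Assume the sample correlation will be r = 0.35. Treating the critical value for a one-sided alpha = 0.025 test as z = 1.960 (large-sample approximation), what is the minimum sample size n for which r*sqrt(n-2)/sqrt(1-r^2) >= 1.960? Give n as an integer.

30

Need r·√(n−2)/√(1−r²) ≥ 1.960
√(n−2) ≥ 1.960·√(1−0.1225) / 0.35 = 1.960·0.936750 / 0.35 = 5.2458
n−2 ≥ 27.5184  ⇒  n ≥ 29.5184
Smallest integer n = 30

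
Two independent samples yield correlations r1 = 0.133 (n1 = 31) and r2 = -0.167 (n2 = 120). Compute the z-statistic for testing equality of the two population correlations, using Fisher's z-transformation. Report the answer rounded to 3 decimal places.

1.437

Fisher z-transforms: z1 = atanh(0.133) = 0.133793, z2 = atanh(-0.167) = -0.168579; difference d = 0.302372
Var(d) = 1/28 + 1/117 = 0.0357143 + 0.0085470 = 0.0442613
z = d/√Var(d) = 0.302372 / √0.0442613 = 0.302372 / 0.210384 = 1.437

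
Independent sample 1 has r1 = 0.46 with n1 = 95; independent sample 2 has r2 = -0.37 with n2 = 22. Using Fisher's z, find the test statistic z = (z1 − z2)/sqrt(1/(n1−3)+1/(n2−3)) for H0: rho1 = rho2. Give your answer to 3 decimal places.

z1 = atanh(0.46) = 0.497311,  z2 = atanh(-0.37) = -0.388423
SE = √(1/(n1−3) + 1/(n2−3)) = √(1/92 + 1/19) = √(0.0108696 + 0.0526316) = √0.0635012 = 0.251994
z = (z1 − z2)/SE = (0.497311 − (-0.388423)) / 0.251994 = 0.885734 / 0.251994 = 3.515

3.515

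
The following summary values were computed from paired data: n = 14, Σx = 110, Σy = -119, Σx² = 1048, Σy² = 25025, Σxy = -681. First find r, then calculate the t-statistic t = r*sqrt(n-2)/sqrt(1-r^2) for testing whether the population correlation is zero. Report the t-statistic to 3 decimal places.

0.422

S_xy = nΣxy − ΣxΣy = 14·(-681) − 110·(-119) = -9534 − (-13090) = 3556
S_xx = nΣx² − (Σx)² = 14·1048 − 110² = 14672 − 12100 = 2572
S_yy = nΣy² − (Σy)² = 14·25025 − (-119)² = 350350 − 14161 = 336189
r = S_xy / √(S_xx·S_yy) = 3556 / √(2572·336189) = 3556 / √864678108 = 3556 / 29405.4095 = 0.1209
t = r·√(n−2)/√(1−r²) = 0.1209·√12 / √(1−0.014617) = 0.418810 / 0.992665 = 0.422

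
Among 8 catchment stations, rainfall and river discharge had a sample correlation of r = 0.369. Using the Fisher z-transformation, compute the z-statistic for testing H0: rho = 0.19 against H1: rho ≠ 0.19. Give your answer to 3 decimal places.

Fisher z: atanh(0.369) = 0.387265, atanh(0.19) = 0.192337
z = (z_r − z_0)·√(n−3) = (0.387265 − 0.192337)·√5 = 0.194928 · 2.236068 = 0.436

0.436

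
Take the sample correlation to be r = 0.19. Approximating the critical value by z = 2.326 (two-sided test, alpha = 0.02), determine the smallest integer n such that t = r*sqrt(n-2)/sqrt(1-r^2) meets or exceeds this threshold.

Need r·√(n−2)/√(1−r²) ≥ 2.326
√(n−2) ≥ 2.326·√(1−0.0361) / 0.19 = 2.326·0.981784 / 0.19 = 12.0191
n−2 ≥ 144.4588  ⇒  n ≥ 146.4588
Smallest integer n = 147

147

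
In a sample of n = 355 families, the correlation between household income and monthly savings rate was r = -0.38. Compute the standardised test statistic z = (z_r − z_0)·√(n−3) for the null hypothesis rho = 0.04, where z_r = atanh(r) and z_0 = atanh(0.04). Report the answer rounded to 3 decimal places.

Fisher z: atanh(-0.38) = -0.400060, atanh(0.04) = 0.040021
z = (z_r − z_0)·√(n−3) = (-0.400060 − 0.040021)·√352 = -0.440081 · 18.761663 = -8.257

-8.257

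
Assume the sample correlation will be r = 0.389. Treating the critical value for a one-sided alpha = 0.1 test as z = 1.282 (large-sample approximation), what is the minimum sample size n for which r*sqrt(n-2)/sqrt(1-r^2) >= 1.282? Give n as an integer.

12

Need r·√(n−2)/√(1−r²) ≥ 1.282
√(n−2) ≥ 1.282·√(1−0.151321) / 0.389 = 1.282·0.921238 / 0.389 = 3.0361
n−2 ≥ 9.2179  ⇒  n ≥ 11.2179
Smallest integer n = 12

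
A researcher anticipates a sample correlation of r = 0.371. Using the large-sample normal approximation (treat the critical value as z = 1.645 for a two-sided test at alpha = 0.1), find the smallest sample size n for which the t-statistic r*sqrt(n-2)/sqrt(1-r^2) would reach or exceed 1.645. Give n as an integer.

r√(n−2)/√(1−r²) ≥ 1.645  ⇔  n−2 ≥ (1.645)²·(1−r²)/r²
(1−r²)/r² = (1−0.137641)/0.137641 = 6.2653
n ≥ 2 + 2.706025·6.2653 = 2 + 16.9541 = 18.9541
⌈18.9541⌉ = 19

19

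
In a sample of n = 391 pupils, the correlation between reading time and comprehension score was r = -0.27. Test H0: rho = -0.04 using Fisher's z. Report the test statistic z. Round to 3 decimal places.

z_r = atanh(-0.27) = -0.276864,  z_0 = atanh(-0.04) = -0.040021
SE = 1/√(n−3) = 1/√388 = 0.050767
z = (z_r − z_0)/SE = (-0.276864 − (-0.040021)) / 0.050767 = -0.236843 / 0.050767 = -4.665

-4.665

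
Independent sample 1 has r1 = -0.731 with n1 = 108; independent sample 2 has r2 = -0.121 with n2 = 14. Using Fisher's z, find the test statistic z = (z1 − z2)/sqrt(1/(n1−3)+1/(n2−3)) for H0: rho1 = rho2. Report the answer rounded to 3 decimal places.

-2.554

z1 = atanh(-0.731) = -0.930872,  z2 = atanh(-0.121) = -0.121596
SE = √(1/(n1−3) + 1/(n2−3)) = √(1/105 + 1/11) = √(0.0095238 + 0.0909091) = √0.1004329 = 0.316912
z = (z1 − z2)/SE = (-0.930872 − (-0.121596)) / 0.316912 = -0.809276 / 0.316912 = -2.554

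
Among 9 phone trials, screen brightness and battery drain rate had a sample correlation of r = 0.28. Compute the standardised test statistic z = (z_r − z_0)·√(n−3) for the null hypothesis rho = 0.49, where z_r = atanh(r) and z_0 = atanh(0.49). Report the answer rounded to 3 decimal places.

Fisher z: atanh(0.28) = 0.287682, atanh(0.49) = 0.536060
z = (z_r − z_0)·√(n−3) = (0.287682 − 0.536060)·√6 = -0.248378 · 2.449490 = -0.608

-0.608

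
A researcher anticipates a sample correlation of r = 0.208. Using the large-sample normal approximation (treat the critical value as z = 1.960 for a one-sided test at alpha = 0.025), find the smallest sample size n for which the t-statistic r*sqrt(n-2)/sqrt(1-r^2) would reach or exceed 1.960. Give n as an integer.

87

Need r·√(n−2)/√(1−r²) ≥ 1.960
√(n−2) ≥ 1.960·√(1−0.043264) / 0.208 = 1.960·0.978129 / 0.208 = 9.2170
n−2 ≥ 84.9531  ⇒  n ≥ 86.9531
Smallest integer n = 87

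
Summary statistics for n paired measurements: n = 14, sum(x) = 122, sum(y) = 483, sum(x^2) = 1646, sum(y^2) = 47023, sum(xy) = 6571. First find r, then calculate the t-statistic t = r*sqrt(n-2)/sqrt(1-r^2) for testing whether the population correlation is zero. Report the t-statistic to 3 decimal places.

2.351

Numerator: nΣxy − (Σx)(Σy) = 14·6571 − (122)(483) = 33068
Denominator: √[(nΣx²−(Σx)²)(nΣy²−(Σy)²)]
  nΣx²−(Σx)² = 14·1646 − 14884 = 8160;  nΣy²−(Σy)² = 14·47023 − 233289 = 425033
  √(8160·425033) = √3468269280 = 58892.0137
r = 33068 / 58892.0137 = 0.5615
t = r·√(n−2)/√(1−r²) = 0.5615·√12 / √(1−0.315282) = 1.945093 / 0.827477 = 2.351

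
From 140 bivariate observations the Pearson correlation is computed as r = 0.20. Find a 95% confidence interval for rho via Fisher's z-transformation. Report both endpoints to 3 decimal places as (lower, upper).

Fisher z: z_r = atanh(r) = ½·ln((1+0.20)/(1−0.20)) = 0.202733
SE(z) = 1/√(n−3) = 1/√137 = 0.085436
95% ⇒ z* = 1.960; margin = 1.960·0.085436 = 0.167455
CI on z-scale: (0.035278, 0.370188)
Back-transform: tanh(0.035278) = 0.035263, tanh(0.370188) = 0.354156

(0.035, 0.354)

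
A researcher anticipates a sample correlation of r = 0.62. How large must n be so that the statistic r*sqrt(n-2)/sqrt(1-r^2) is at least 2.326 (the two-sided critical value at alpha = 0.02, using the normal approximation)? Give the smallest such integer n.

11

r√(n−2)/√(1−r²) ≥ 2.326  ⇔  n−2 ≥ (2.326)²·(1−r²)/r²
(1−r²)/r² = (1−0.3844)/0.3844 = 1.6015
n ≥ 2 + 5.410276·1.6015 = 2 + 8.6646 = 10.6646
⌈10.6646⌉ = 11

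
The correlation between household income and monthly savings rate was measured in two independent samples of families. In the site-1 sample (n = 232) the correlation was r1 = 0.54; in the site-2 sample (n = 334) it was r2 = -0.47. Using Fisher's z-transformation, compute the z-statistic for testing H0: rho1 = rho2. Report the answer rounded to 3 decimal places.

z1 = atanh(0.54) = 0.604156,  z2 = atanh(-0.47) = -0.510070
SE = √(1/(n1−3) + 1/(n2−3)) = √(1/229 + 1/331) = √(0.0043668 + 0.0030211) = √0.0073879 = 0.085953
z = (z1 − z2)/SE = (0.604156 − (-0.510070)) / 0.085953 = 1.114226 / 0.085953 = 12.963

12.963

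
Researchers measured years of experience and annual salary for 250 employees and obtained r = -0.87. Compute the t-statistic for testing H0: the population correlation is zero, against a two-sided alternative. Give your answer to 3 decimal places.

-27.788

1 − r² = 1 − 0.7569 = 0.2431;  √(1−r²) = 0.493052
√(n−2) = √248 = 15.748016
t = r·√(n−2)/√(1−r²) = -0.87 · 15.748016 / 0.493052 = -27.788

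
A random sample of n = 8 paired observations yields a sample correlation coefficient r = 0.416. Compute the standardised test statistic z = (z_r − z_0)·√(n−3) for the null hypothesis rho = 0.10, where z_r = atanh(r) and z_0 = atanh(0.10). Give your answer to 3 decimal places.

0.766

Fisher z: atanh(0.416) = 0.442845, atanh(0.10) = 0.100335
z = (z_r − z_0)·√(n−3) = (0.442845 − 0.100335)·√5 = 0.342510 · 2.236068 = 0.766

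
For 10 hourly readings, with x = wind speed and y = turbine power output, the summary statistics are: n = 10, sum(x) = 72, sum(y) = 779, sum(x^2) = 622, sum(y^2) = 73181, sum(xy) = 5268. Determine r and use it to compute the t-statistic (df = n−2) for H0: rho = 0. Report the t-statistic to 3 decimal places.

-0.888

Numerator: nΣxy − (Σx)(Σy) = 10·5268 − (72)(779) = -3408
Denominator: √[(nΣx²−(Σx)²)(nΣy²−(Σy)²)]
  nΣx²−(Σx)² = 10·622 − 5184 = 1036;  nΣy²−(Σy)² = 10·73181 − 606841 = 124969
  √(1036·124969) = √129467884 = 11378.3955
r = -3408 / 11378.3955 = -0.2995
t = r·√(n−2)/√(1−r²) = -0.2995·√8 / √(1−0.089700) = -0.847114 / 0.954096 = -0.888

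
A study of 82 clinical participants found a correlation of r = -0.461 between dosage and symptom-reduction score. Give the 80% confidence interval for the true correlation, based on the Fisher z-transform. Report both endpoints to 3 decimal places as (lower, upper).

(-0.567, -0.340)

z_r = atanh(-0.461) = -0.498580;  SE = 1/√(n−3) = 1/√79 = 0.112509
z-limits: -0.498580 ± 1.282·0.112509 = -0.498580 ± 0.144237 = [-0.642817, -0.354343]
ρ-limits: (tanh -0.642817, tanh -0.354343) = (-0.567, -0.340)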